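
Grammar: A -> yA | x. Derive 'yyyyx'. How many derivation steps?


Derivation: A => yA => yyA => yyyA => yyyyA => yyyyx
Steps: 5


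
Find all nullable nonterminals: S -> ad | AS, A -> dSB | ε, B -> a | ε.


A nonterminal is nullable iff some alternative derives ε (directly, or every symbol in it is nullable)
Nullable: {A, B}


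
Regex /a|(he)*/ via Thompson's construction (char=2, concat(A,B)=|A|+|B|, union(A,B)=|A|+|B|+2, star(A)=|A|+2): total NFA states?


Syntax tree has 3 char leaf(s), 1 union(s), 1 star(s)
chars contribute 3×2 = 6; each union adds +2; each star adds +2
Total: 6 + 2 + 2 = 10 states


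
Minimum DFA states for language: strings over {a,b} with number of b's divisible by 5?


Track (count of b) mod 5: states 0..4, accept at 0
Minimal DFA: 5 states


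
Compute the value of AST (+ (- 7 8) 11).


Evaluate inner: (- 7 8) = -1
Evaluate root: (+ -1 11) = 10
Result: 10


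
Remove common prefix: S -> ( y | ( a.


Common prefix: '('
Factored: S -> ( S', S' -> y | a


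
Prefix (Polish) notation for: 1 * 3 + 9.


left-to-right (same/higher precedence on left): tree is (+ (* 1 3) 9)
Prefix: + * 1 3 9


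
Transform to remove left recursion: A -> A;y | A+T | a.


Left-recursive alternatives: A;y, A+T; non-recursive: a
Introduce A': A -> aA', A' -> ;yA' | +TA' | ε


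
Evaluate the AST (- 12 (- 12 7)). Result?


Evaluate inner: (- 12 7) = 5
Evaluate root: (- 12 5) = 7
Result: 7


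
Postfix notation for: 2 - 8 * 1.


* has higher precedence, evaluate 8*1 first
Postfix: 2 8 1 * -


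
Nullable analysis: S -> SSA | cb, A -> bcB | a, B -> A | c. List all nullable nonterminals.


A nonterminal is nullable iff some alternative derives ε (directly, or every symbol in it is nullable)
Nullable: {}


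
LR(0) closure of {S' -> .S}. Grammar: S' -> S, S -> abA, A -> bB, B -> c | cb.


Start: S' -> .S
For each item with dot before a nonterminal B, add B -> .γ for every B-production
Closure: [S' -> .S, S -> .abA]


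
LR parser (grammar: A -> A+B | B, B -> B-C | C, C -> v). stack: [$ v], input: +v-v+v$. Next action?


'v' on top is the handle for C -> v
Action: reduce (C -> v)


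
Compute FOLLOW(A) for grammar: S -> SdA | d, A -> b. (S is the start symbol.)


$ ∈ FOLLOW(S). For each A -> αBβ: add FIRST(β)\{ε} to FOLLOW(B); if β nullable, add FOLLOW(A).
FOLLOW(A) = {$, d}


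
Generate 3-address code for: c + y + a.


Break into single-operator statements:
t1 = c + y
t2 = t1 + a


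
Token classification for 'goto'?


Pattern: reserved word
Type: KEYWORD


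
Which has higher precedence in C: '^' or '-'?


'-' is additive (level 9); '^' is bitwise XOR (level 4)
Higher level binds tighter
'-' has higher precedence than '^'


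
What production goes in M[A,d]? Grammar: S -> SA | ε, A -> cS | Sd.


For [A, d]: 'd' ∈ FIRST(Sd)
Entry: A -> Sd


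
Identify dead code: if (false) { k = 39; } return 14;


condition is constant false, so the whole block is unreachable
Dead: 'if (false) { k = 39; }'


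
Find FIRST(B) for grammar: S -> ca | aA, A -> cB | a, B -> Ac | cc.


Per alternative of B: FIRST(Ac) = {a, c}; FIRST(cc) = {c}
FIRST(B) = {a, c}


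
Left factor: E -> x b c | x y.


Common prefix: 'x'
Factored: E -> x E', E' -> b c | y


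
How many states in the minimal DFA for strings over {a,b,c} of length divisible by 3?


Track length mod 3: states 0..2, accept at 0
Minimal DFA: 3 states


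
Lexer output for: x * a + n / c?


Scan left to right, longest-match per lexeme
Tokens: ID(x), OP(*), ID(a), OP(+), ID(n), OP(/), ID(c)


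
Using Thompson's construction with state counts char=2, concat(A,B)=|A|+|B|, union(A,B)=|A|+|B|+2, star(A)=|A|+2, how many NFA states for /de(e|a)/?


Syntax tree has 4 char leaf(s), 1 union(s), 0 star(s)
chars contribute 4×2 = 8; each union adds +2; each star adds +2
Total: 8 + 2 + 0 = 10 states


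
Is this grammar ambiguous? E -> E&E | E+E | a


'a&a+a' has two parse trees (no precedence encoded between & and +)
Ambiguous


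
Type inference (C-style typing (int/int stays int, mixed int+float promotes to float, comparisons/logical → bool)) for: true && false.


Operand types: bool && bool
Rule: logical operators take bool operands and yield bool
Result type: bool


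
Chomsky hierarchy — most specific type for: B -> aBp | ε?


Single nonterminal LHS, but a^n p^n is not regular
Classification: Type 2 (Context-Free)


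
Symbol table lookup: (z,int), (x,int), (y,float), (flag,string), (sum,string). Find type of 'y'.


Lookup 'y' → type float


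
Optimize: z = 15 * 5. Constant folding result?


15 * 5 = 75 at compile time
Optimized: z = 75


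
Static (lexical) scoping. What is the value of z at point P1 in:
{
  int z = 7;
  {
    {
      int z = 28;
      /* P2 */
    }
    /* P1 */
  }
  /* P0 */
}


P1's block does not declare z; resolves to the enclosing declaration at depth 0
z = 7


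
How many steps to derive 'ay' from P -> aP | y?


Derivation: P => aP => ay
Steps: 2


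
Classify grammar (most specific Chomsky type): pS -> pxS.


LHS has context (more than one symbol) and |LHS| ≤ |RHS|
Classification: Type 1 (Context-Sensitive)


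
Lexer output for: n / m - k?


Scan left to right, longest-match per lexeme
Tokens: ID(n), OP(/), ID(m), OP(-), ID(k)


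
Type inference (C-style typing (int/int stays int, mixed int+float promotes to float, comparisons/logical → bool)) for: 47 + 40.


Operand types: int + int
Rule: mixed int/float promotes to float; int/int stays int
Result type: int


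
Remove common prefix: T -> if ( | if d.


Common prefix: 'if'
Factored: T -> if T', T' -> ( | d


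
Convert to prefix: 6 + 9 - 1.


left-to-right (same/higher precedence on left): tree is (- (+ 6 9) 1)
Prefix: - + 6 9 1


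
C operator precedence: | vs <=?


'<=' is relational (level 7); '|' is bitwise OR (level 3)
Higher level binds tighter
'<=' has higher precedence than '|'


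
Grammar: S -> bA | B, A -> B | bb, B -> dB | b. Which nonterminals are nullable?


A nonterminal is nullable iff some alternative derives ε (directly, or every symbol in it is nullable)
Nullable: {}


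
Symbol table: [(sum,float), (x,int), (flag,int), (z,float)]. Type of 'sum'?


Lookup 'sum' → type float


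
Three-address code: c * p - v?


Break into single-operator statements:
t1 = c * p
t2 = t1 - v


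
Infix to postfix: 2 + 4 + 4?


Left to right (same or higher precedence on left)
Postfix: 2 4 + 4 +


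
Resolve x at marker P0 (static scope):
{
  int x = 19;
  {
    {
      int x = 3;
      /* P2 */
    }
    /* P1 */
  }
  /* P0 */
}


x declared in the same block as P0
x = 19


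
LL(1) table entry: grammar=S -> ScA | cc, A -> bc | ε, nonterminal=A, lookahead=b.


For [A, b]: 'b' ∈ FIRST(bc)
Entry: A -> bc


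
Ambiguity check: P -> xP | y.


right-linear, alternatives start with distinct terminals 'x' vs 'y': unique leftmost derivation
Unambiguous


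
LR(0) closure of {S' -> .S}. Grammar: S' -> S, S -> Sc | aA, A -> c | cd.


Start: S' -> .S
For each item with dot before a nonterminal B, add B -> .γ for every B-production
Closure: [S' -> .S, S -> .Sc, S -> .aA]


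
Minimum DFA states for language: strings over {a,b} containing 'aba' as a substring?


KMP-style automaton: 3 progress states + 1 absorbing accept = 4
Minimal DFA: 4 states


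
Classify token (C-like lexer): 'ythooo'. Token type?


Pattern: letter/underscore followed by alphanumerics, not a keyword
Type: IDENTIFIER


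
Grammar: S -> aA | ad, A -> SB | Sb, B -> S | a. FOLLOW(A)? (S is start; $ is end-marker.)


$ ∈ FOLLOW(S). For each A -> αBβ: add FIRST(β)\{ε} to FOLLOW(B); if β nullable, add FOLLOW(A).
FOLLOW(A) = {$, a, b}


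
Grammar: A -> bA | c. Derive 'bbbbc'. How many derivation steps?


Derivation: A => bA => bbA => bbbA => bbbbA => bbbbc
Steps: 5


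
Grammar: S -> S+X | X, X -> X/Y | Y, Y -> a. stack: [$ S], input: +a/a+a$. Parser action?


shift '+' to continue S -> S+X
Action: shift


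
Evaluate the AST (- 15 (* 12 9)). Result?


Evaluate inner: (* 12 9) = 108
Evaluate root: (- 15 108) = -93
Result: -93


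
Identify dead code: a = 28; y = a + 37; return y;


a is read by y's definition; y is returned
No dead code


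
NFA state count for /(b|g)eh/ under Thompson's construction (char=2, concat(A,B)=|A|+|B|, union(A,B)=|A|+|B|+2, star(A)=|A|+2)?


Syntax tree has 4 char leaf(s), 1 union(s), 0 star(s)
chars contribute 4×2 = 8; each union adds +2; each star adds +2
Total: 8 + 2 + 0 = 10 states


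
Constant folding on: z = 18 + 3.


18 + 3 = 21 at compile time
Optimized: z = 21


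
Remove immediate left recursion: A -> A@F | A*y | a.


Left-recursive alternatives: A@F, A*y; non-recursive: a
Introduce A': A -> aA', A' -> @FA' | *yA' | ε


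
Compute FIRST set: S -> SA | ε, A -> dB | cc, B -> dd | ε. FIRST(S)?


Per alternative of S: FIRST(SA) = {c, d}; FIRST(ε) = {ε}
FIRST(S) = {c, d, ε}


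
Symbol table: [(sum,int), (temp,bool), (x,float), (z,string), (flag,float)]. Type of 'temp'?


Lookup 'temp' → type bool


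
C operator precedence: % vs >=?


'%' is multiplicative (level 10); '>=' is relational (level 7)
Higher level binds tighter
'%' has higher precedence than '>='


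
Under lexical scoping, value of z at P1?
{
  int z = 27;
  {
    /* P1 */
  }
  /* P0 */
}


P1's block does not declare z; resolves to the enclosing declaration at depth 0
z = 27


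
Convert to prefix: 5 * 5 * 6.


left-to-right (same/higher precedence on left): tree is (* (* 5 5) 6)
Prefix: * * 5 5 6


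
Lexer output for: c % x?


Scan left to right, longest-match per lexeme
Tokens: ID(c), OP(%), ID(x)


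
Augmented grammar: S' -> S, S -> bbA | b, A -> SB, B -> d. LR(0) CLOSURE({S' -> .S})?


Start: S' -> .S
For each item with dot before a nonterminal B, add B -> .γ for every B-production
Closure: [S' -> .S, S -> .bbA, S -> .b]


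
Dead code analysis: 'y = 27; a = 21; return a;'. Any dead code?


y is assigned but never read
Dead: 'y = 27'


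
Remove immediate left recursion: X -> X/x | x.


Left-recursive alternatives: X/x; non-recursive: x
Introduce X': X -> xX', X' -> /xX' | ε


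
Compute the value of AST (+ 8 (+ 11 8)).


Evaluate inner: (+ 11 8) = 19
Evaluate root: (+ 8 19) = 27
Result: 27


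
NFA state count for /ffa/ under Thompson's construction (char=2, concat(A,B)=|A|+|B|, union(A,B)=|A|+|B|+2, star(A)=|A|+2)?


Syntax tree has 3 char leaf(s), 0 union(s), 0 star(s)
chars contribute 3×2 = 6; each union adds +2; each star adds +2
Total: 6 + 0 + 0 = 6 states


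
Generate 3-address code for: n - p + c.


Break into single-operator statements:
t1 = n - p
t2 = t1 + c


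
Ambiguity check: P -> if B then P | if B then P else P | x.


dangling else: 'if B then if B then x else x' parses two ways
Ambiguous


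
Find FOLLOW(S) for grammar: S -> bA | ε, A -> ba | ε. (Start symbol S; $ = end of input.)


$ ∈ FOLLOW(S). For each A -> αBβ: add FIRST(β)\{ε} to FOLLOW(B); if β nullable, add FOLLOW(A).
FOLLOW(S) = {$}


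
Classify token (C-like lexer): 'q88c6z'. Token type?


Pattern: letter/underscore followed by alphanumerics, not a keyword
Type: IDENTIFIER


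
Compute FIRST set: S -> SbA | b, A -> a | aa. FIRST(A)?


Per alternative of A: FIRST(a) = {a}; FIRST(aa) = {a}
FIRST(A) = {a}


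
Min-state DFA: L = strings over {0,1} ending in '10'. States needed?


Track the longest suffix of input matching a prefix of '10': 3 classes (prefixes of length 0..2)
Minimal DFA: 3 states


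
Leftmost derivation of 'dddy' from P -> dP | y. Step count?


Derivation: P => dP => ddP => dddP => dddy
Steps: 4


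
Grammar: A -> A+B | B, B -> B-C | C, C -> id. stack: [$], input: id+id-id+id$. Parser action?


no handle on stack; shift 'id'
Action: shift


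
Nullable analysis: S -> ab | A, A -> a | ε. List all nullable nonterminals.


A nonterminal is nullable iff some alternative derives ε (directly, or every symbol in it is nullable)
Nullable: {A, S}


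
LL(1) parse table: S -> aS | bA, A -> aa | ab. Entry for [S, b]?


For [S, b]: 'b' ∈ FIRST(bA)
Entry: S -> bA


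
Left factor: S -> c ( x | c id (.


Common prefix: 'c'
Factored: S -> c S', S' -> ( x | id (


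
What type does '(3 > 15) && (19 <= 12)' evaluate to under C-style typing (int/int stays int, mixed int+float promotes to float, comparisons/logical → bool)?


Operand types: bool && bool
Rule: logical operators take bool operands and yield bool
Result type: bool


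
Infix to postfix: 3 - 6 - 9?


Left to right (same or higher precedence on left)
Postfix: 3 6 - 9 -


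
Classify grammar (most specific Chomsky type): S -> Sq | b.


Left-linear: every RHS is a terminal or one nonterminal followed by a terminal
Classification: Type 3 (Regular)


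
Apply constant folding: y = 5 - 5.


5 - 5 = 0 at compile time
Optimized: y = 0


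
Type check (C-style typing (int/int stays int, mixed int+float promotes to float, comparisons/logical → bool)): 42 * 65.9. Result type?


Operand types: int * float
Rule: mixed int/float promotes to float; int/int stays int
Result type: float


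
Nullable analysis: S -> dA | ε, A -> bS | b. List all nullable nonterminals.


A nonterminal is nullable iff some alternative derives ε (directly, or every symbol in it is nullable)
Nullable: {S}


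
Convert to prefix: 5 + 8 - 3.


left-to-right (same/higher precedence on left): tree is (- (+ 5 8) 3)
Prefix: - + 5 8 3


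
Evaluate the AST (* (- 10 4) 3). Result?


Evaluate inner: (- 10 4) = 6
Evaluate root: (* 6 3) = 18
Result: 18


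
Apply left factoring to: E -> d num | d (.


Common prefix: 'd'
Factored: E -> d E', E' -> num | (


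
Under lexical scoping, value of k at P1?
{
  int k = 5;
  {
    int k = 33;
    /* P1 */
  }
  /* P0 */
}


k declared in the same block as P1
k = 33


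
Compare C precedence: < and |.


'<' is relational (level 7); '|' is bitwise OR (level 3)
Higher level binds tighter
'<' has higher precedence than '|'


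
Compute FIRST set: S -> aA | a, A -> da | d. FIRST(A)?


Per alternative of A: FIRST(da) = {d}; FIRST(d) = {d}
FIRST(A) = {d}


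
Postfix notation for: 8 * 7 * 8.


Left to right (same or higher precedence on left)
Postfix: 8 7 * 8 *


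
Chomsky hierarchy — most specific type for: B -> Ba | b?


Left-linear: every RHS is a terminal or one nonterminal followed by a terminal
Classification: Type 3 (Regular)


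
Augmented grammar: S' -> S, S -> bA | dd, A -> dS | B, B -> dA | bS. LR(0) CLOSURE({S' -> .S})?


Start: S' -> .S
For each item with dot before a nonterminal B, add B -> .γ for every B-production
Closure: [S' -> .S, S -> .bA, S -> .dd]


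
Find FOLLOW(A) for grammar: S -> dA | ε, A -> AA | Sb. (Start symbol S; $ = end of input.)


$ ∈ FOLLOW(S). For each A -> αBβ: add FIRST(β)\{ε} to FOLLOW(B); if β nullable, add FOLLOW(A).
FOLLOW(A) = {$, b, d}


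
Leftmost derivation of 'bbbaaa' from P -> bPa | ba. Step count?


Derivation: P => bPa => bbPaa => bbbaaa
Steps: 3


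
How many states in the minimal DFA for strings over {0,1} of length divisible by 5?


Track length mod 5: states 0..4, accept at 0
Minimal DFA: 5 states


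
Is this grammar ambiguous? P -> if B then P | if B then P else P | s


dangling else: 'if B then if B then s else s' parses two ways
Ambiguous


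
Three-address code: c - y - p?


Break into single-operator statements:
t1 = c - y
t2 = t1 - p


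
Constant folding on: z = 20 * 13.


20 * 13 = 260 at compile time
Optimized: z = 260


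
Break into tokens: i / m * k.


Scan left to right, longest-match per lexeme
Tokens: ID(i), OP(/), ID(m), OP(*), ID(k)


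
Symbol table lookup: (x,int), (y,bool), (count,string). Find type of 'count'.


Lookup 'count' → type string


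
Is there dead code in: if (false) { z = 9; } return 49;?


condition is constant false, so the whole block is unreachable
Dead: 'if (false) { z = 9; }'


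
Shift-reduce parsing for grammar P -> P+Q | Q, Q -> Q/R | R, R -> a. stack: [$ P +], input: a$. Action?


no handle ('P+' is not any RHS); shift 'a'
Action: shift


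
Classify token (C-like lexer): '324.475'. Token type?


Pattern: digits with a decimal point
Type: FLOAT_LITERAL


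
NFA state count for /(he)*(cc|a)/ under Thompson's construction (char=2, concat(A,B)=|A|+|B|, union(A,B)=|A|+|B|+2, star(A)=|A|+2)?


Syntax tree has 5 char leaf(s), 1 union(s), 1 star(s)
chars contribute 5×2 = 10; each union adds +2; each star adds +2
Total: 10 + 2 + 2 = 14 states


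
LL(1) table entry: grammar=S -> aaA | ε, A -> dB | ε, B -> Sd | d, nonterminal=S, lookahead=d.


For [S, d]: ε is nullable and 'd' ∈ FOLLOW(S)
Entry: S -> ε


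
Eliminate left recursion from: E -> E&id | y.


Left-recursive alternatives: E&id; non-recursive: y
Introduce E': E -> yE', E' -> &idE' | ε


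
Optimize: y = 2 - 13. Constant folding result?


2 - 13 = -11 at compile time
Optimized: y = -11


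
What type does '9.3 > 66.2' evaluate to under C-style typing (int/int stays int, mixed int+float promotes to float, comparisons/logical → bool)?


Operand types: float > float
Rule: comparison yields bool
Result type: bool


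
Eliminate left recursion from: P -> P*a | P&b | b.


Left-recursive alternatives: P*a, P&b; non-recursive: b
Introduce P': P -> bP', P' -> *aP' | &bP' | ε


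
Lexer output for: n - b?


Scan left to right, longest-match per lexeme
Tokens: ID(n), OP(-), ID(b)


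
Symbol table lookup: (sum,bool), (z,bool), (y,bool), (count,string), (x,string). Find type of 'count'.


Lookup 'count' → type string


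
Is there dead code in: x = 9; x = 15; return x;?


first assignment to x is overwritten before any read
Dead: 'x = 9'


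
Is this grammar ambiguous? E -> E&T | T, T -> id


precedence layered via separate nonterminal T: deterministic
Unambiguous


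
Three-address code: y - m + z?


Break into single-operator statements:
t1 = y - m
t2 = t1 + z


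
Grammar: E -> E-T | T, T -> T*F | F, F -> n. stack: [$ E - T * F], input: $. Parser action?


handle 'T*F' on top
Action: reduce (T -> T*F)


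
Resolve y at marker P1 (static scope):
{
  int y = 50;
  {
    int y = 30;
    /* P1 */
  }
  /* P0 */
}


y declared in the same block as P1
y = 30


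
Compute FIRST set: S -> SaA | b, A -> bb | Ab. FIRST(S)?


Per alternative of S: FIRST(SaA) = {b}; FIRST(b) = {b}
FIRST(S) = {b}


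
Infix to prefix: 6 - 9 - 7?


left-to-right (same/higher precedence on left): tree is (- (- 6 9) 7)
Prefix: - - 6 9 7


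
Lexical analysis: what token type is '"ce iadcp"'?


Pattern: double-quoted sequence
Type: STRING_LITERAL


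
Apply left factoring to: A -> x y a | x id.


Common prefix: 'x'
Factored: A -> x A', A' -> y a | id


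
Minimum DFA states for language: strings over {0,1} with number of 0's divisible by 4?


Track (count of 0) mod 4: states 0..3, accept at 0
Minimal DFA: 4 states


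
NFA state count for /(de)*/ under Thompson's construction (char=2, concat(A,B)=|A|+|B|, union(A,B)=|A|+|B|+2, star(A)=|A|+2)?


Syntax tree has 2 char leaf(s), 0 union(s), 1 star(s)
chars contribute 2×2 = 4; each union adds +2; each star adds +2
Total: 4 + 0 + 2 = 6 states


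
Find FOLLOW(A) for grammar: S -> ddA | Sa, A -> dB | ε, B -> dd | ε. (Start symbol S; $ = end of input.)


$ ∈ FOLLOW(S). For each A -> αBβ: add FIRST(β)\{ε} to FOLLOW(B); if β nullable, add FOLLOW(A).
FOLLOW(A) = {$, a}


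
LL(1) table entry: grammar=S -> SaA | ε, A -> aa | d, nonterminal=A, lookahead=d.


For [A, d]: 'd' ∈ FIRST(d)
Entry: A -> d


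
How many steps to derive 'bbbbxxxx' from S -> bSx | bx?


Derivation: S => bSx => bbSxx => bbbSxxx => bbbbxxxx
Steps: 4


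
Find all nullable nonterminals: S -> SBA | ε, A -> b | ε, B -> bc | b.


A nonterminal is nullable iff some alternative derives ε (directly, or every symbol in it is nullable)
Nullable: {A, S}


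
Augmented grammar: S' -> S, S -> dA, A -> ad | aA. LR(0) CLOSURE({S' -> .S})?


Start: S' -> .S
For each item with dot before a nonterminal B, add B -> .γ for every B-production
Closure: [S' -> .S, S -> .dA]


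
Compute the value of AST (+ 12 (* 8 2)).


Evaluate inner: (* 8 2) = 16
Evaluate root: (+ 12 16) = 28
Result: 28


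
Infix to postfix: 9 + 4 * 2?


* has higher precedence, evaluate 4*2 first
Postfix: 9 4 2 * +


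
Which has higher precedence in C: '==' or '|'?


'==' is equality (level 6); '|' is bitwise OR (level 3)
Higher level binds tighter
'==' has higher precedence than '|'


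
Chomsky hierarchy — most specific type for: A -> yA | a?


Right-linear: every RHS is a terminal or a terminal followed by one nonterminal
Classification: Type 3 (Regular)


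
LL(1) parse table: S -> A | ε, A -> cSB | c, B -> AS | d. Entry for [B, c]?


For [B, c]: 'c' ∈ FIRST(AS)
Entry: B -> AS


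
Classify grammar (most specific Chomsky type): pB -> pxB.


LHS has context (more than one symbol) and |LHS| ≤ |RHS|
Classification: Type 1 (Context-Sensitive)


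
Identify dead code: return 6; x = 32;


statement follows a return and is unreachable
Dead: 'x = 32'


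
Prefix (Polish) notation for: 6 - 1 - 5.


left-to-right (same/higher precedence on left): tree is (- (- 6 1) 5)
Prefix: - - 6 1 5


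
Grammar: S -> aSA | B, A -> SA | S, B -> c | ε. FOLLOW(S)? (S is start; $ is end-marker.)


$ ∈ FOLLOW(S). For each A -> αBβ: add FIRST(β)\{ε} to FOLLOW(B); if β nullable, add FOLLOW(A).
FOLLOW(S) = {$, a, c}


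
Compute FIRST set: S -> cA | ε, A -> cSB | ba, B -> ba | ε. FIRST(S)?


Per alternative of S: FIRST(cA) = {c}; FIRST(ε) = {ε}
FIRST(S) = {c, ε}


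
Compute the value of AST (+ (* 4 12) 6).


Evaluate inner: (* 4 12) = 48
Evaluate root: (+ 48 6) = 54
Result: 54


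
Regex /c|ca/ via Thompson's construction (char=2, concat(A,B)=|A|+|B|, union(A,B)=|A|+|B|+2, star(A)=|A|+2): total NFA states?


Syntax tree has 3 char leaf(s), 1 union(s), 0 star(s)
chars contribute 3×2 = 6; each union adds +2; each star adds +2
Total: 6 + 2 + 0 = 8 states


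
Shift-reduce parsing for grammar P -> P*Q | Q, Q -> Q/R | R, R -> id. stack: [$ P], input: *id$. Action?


shift '*' to continue P -> P*Q
Action: shift


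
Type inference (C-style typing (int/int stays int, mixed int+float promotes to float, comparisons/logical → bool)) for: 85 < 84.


Operand types: int < int
Rule: comparison yields bool
Result type: bool


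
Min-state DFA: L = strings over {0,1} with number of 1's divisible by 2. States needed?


Track (count of 1) mod 2: states 0..1, accept at 0
Minimal DFA: 2 states


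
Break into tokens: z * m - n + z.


Scan left to right, longest-match per lexeme
Tokens: ID(z), OP(*), ID(m), OP(-), ID(n), OP(+), ID(z)


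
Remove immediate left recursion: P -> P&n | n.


Left-recursive alternatives: P&n; non-recursive: n
Introduce P': P -> nP', P' -> &nP' | ε


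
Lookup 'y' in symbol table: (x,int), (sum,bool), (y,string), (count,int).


Lookup 'y' → type string


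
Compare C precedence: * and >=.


'*' is multiplicative (level 10); '>=' is relational (level 7)
Higher level binds tighter
'*' has higher precedence than '>='


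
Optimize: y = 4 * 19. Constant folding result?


4 * 19 = 76 at compile time
Optimized: y = 76


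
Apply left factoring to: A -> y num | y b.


Common prefix: 'y'
Factored: A -> y A', A' -> num | b


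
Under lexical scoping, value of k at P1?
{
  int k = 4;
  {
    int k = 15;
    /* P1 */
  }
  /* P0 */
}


k declared in the same block as P1
k = 15


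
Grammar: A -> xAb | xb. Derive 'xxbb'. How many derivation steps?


Derivation: A => xAb => xxbb
Steps: 2


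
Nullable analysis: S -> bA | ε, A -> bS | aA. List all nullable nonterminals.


A nonterminal is nullable iff some alternative derives ε (directly, or every symbol in it is nullable)
Nullable: {S}


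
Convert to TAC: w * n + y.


Break into single-operator statements:
t1 = w * n
t2 = t1 + y


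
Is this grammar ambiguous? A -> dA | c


right-linear, alternatives start with distinct terminals 'd' vs 'c': unique leftmost derivation
Unambiguous


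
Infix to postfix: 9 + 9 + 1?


Left to right (same or higher precedence on left)
Postfix: 9 9 + 1 +


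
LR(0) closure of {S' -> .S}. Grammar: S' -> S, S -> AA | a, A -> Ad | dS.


Start: S' -> .S
For each item with dot before a nonterminal B, add B -> .γ for every B-production
Closure: [S' -> .S, S -> .AA, S -> .a, A -> .Ad, A -> .dS]


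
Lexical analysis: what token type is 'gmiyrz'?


Pattern: letter/underscore followed by alphanumerics, not a keyword
Type: IDENTIFIER


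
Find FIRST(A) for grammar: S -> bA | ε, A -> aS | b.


Per alternative of A: FIRST(aS) = {a}; FIRST(b) = {b}
FIRST(A) = {a, b}


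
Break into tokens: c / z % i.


Scan left to right, longest-match per lexeme
Tokens: ID(c), OP(/), ID(z), OP(%), ID(i)


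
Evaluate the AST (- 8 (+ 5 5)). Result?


Evaluate inner: (+ 5 5) = 10
Evaluate root: (- 8 10) = -2
Result: -2


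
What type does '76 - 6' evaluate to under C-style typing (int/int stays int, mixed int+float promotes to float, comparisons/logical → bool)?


Operand types: int - int
Rule: mixed int/float promotes to float; int/int stays int
Result type: int


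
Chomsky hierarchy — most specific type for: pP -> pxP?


LHS has context (more than one symbol) and |LHS| ≤ |RHS|
Classification: Type 1 (Context-Sensitive)


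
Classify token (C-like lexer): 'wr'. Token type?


Pattern: letter/underscore followed by alphanumerics, not a keyword
Type: IDENTIFIER


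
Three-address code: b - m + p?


Break into single-operator statements:
t1 = b - m
t2 = t1 + p


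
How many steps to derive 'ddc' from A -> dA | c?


Derivation: A => dA => ddA => ddc
Steps: 3


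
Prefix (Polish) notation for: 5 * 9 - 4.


left-to-right (same/higher precedence on left): tree is (- (* 5 9) 4)
Prefix: - * 5 9 4


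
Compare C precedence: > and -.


'-' is additive (level 9); '>' is relational (level 7)
Higher level binds tighter
'-' has higher precedence than '>'


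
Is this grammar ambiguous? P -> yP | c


right-linear, alternatives start with distinct terminals 'y' vs 'c': unique leftmost derivation
Unambiguous


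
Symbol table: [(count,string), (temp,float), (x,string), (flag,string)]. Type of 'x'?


Lookup 'x' → type string


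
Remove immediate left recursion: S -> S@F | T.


Left-recursive alternatives: S@F; non-recursive: T
Introduce S': S -> TS', S' -> @FS' | ε


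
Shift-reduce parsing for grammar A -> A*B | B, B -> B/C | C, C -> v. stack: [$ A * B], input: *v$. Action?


handle 'A*B' on top; lookahead ∈ FOLLOW(A) = {*, $}
Action: reduce (A -> A*B)


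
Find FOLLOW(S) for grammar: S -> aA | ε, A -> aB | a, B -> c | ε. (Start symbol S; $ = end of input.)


$ ∈ FOLLOW(S). For each A -> αBβ: add FIRST(β)\{ε} to FOLLOW(B); if β nullable, add FOLLOW(A).
FOLLOW(S) = {$}


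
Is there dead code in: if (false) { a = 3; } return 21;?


condition is constant false, so the whole block is unreachable
Dead: 'if (false) { a = 3; }'


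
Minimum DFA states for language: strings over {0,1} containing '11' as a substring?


KMP-style automaton: 2 progress states + 1 absorbing accept = 3
Minimal DFA: 3 states


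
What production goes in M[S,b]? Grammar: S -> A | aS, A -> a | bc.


For [S, b]: 'b' ∈ FIRST(A)
Entry: S -> A


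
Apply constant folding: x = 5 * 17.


5 * 17 = 85 at compile time
Optimized: x = 85


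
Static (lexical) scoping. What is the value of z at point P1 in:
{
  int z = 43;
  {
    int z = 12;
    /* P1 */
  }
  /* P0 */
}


z declared in the same block as P1
z = 12


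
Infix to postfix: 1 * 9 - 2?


Left to right (same or higher precedence on left)
Postfix: 1 9 * 2 -


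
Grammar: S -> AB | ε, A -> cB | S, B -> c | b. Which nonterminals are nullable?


A nonterminal is nullable iff some alternative derives ε (directly, or every symbol in it is nullable)
Nullable: {A, S}


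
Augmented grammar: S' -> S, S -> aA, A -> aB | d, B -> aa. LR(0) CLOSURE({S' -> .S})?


Start: S' -> .S
For each item with dot before a nonterminal B, add B -> .γ for every B-production
Closure: [S' -> .S, S -> .aA]


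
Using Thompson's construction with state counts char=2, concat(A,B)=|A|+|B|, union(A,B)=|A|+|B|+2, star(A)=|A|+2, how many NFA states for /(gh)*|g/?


Syntax tree has 3 char leaf(s), 1 union(s), 1 star(s)
chars contribute 3×2 = 6; each union adds +2; each star adds +2
Total: 6 + 2 + 2 = 10 states


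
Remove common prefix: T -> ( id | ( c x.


Common prefix: '('
Factored: T -> ( T', T' -> id | c x


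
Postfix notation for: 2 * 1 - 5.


Left to right (same or higher precedence on left)
Postfix: 2 1 * 5 -


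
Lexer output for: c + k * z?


Scan left to right, longest-match per lexeme
Tokens: ID(c), OP(+), ID(k), OP(*), ID(z)


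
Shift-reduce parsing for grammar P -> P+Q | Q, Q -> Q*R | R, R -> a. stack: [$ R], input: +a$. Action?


'R' (not preceded by Q*) is the handle for Q -> R
Action: reduce (Q -> R)


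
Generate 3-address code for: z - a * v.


Break into single-operator statements:
t1 = a * v
t2 = z - t1


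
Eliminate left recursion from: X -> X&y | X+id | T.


Left-recursive alternatives: X&y, X+id; non-recursive: T
Introduce X': X -> TX', X' -> &yX' | +idX' | ε


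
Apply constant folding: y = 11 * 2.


11 * 2 = 22 at compile time
Optimized: y = 22


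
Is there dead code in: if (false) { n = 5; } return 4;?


condition is constant false, so the whole block is unreachable
Dead: 'if (false) { n = 5; }'


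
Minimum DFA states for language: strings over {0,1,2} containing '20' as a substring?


KMP-style automaton: 2 progress states + 1 absorbing accept = 3
Minimal DFA: 3 states


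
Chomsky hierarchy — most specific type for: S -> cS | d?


Right-linear: every RHS is a terminal or a terminal followed by one nonterminal
Classification: Type 3 (Regular)


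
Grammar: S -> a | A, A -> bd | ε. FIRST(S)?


Per alternative of S: FIRST(a) = {a}; FIRST(A) = {b, ε}
FIRST(S) = {a, b, ε}


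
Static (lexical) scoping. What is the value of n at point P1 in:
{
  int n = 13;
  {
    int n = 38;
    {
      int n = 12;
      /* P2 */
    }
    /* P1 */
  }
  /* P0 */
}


n declared in the same block as P1
n = 38


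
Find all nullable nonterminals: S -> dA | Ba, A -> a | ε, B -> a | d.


A nonterminal is nullable iff some alternative derives ε (directly, or every symbol in it is nullable)
Nullable: {A}


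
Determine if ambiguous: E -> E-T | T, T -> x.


precedence layered via separate nonterminal T: deterministic
Unambiguous


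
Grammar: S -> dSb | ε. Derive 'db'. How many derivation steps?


Derivation: S => dSb => db
Steps: 2


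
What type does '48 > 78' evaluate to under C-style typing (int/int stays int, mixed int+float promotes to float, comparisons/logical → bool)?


Operand types: int > int
Rule: comparison yields bool
Result type: bool


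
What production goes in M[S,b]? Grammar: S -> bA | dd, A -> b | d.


For [S, b]: 'b' ∈ FIRST(bA)
Entry: S -> bA


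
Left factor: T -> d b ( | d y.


Common prefix: 'd'
Factored: T -> d T', T' -> b ( | y


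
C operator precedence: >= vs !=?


'>=' is relational (level 7); '!=' is equality (level 6)
Higher level binds tighter
'>=' has higher precedence than '!='


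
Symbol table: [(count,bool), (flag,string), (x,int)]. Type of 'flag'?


Lookup 'flag' → type string


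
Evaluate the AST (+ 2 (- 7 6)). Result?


Evaluate inner: (- 7 6) = 1
Evaluate root: (+ 2 1) = 3
Result: 3


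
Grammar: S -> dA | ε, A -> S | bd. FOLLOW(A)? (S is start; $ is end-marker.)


$ ∈ FOLLOW(S). For each A -> αBβ: add FIRST(β)\{ε} to FOLLOW(B); if β nullable, add FOLLOW(A).
FOLLOW(A) = {$}


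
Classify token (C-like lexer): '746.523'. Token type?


Pattern: digits with a decimal point
Type: FLOAT_LITERAL


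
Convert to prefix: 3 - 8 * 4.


'*' binds tighter: tree is (- 3 (* 8 4))
Prefix: - 3 * 8 4


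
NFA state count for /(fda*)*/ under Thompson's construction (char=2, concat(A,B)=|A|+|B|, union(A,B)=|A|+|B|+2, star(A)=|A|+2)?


Syntax tree has 3 char leaf(s), 0 union(s), 2 star(s)
chars contribute 3×2 = 6; each union adds +2; each star adds +2
Total: 6 + 0 + 4 = 10 states


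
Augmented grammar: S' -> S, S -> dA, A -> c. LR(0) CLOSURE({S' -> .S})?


Start: S' -> .S
For each item with dot before a nonterminal B, add B -> .γ for every B-production
Closure: [S' -> .S, S -> .dA]


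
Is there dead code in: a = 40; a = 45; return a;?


first assignment to a is overwritten before any read
Dead: 'a = 40'


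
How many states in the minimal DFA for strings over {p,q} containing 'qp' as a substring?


KMP-style automaton: 2 progress states + 1 absorbing accept = 3
Minimal DFA: 3 states


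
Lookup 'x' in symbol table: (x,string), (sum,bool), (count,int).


Lookup 'x' → type string


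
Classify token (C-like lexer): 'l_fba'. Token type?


Pattern: letter/underscore followed by alphanumerics, not a keyword
Type: IDENTIFIER


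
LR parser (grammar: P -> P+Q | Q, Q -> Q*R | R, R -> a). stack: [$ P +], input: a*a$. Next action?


no handle ('P+' is not any RHS); shift 'a'
Action: shift


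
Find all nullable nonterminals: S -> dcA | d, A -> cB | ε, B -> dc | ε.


A nonterminal is nullable iff some alternative derives ε (directly, or every symbol in it is nullable)
Nullable: {A, B}


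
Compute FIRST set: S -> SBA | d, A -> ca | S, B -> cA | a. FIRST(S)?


Per alternative of S: FIRST(SBA) = {d}; FIRST(d) = {d}
FIRST(S) = {d}


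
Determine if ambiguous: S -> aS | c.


right-linear, alternatives start with distinct terminals 'a' vs 'c': unique leftmost derivation
Unambiguous


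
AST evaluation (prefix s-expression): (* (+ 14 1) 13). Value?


Evaluate inner: (+ 14 1) = 15
Evaluate root: (* 15 13) = 195
Result: 195


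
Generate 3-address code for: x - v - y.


Break into single-operator statements:
t1 = x - v
t2 = t1 - y


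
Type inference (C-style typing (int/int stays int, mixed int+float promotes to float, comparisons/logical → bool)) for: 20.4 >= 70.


Operand types: float >= int
Rule: comparison yields bool
Result type: bool


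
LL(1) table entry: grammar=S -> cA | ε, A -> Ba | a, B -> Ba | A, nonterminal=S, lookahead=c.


For [S, c]: 'c' ∈ FIRST(cA)
Entry: S -> cA


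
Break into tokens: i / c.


Scan left to right, longest-match per lexeme
Tokens: ID(i), OP(/), ID(c)


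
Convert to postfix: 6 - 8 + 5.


Left to right (same or higher precedence on left)
Postfix: 6 8 - 5 +


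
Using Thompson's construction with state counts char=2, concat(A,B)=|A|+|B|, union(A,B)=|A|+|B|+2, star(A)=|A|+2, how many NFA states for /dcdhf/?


Syntax tree has 5 char leaf(s), 0 union(s), 0 star(s)
chars contribute 5×2 = 10; each union adds +2; each star adds +2
Total: 10 + 0 + 0 = 10 states


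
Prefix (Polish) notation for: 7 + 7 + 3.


left-to-right (same/higher precedence on left): tree is (+ (+ 7 7) 3)
Prefix: + + 7 7 3


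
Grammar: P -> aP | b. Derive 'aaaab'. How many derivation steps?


Derivation: P => aP => aaP => aaaP => aaaaP => aaaab
Steps: 5


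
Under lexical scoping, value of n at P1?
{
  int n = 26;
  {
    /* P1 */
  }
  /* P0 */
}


P1's block does not declare n; resolves to the enclosing declaration at depth 0
n = 26


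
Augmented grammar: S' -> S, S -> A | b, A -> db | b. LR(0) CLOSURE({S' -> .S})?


Start: S' -> .S
For each item with dot before a nonterminal B, add B -> .γ for every B-production
Closure: [S' -> .S, S -> .A, S -> .b, A -> .db, A -> .b]


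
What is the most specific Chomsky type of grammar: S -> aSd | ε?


Single nonterminal LHS, but a^n d^n is not regular
Classification: Type 2 (Context-Free)


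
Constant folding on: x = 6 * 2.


6 * 2 = 12 at compile time
Optimized: x = 12


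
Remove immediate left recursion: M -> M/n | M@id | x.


Left-recursive alternatives: M/n, M@id; non-recursive: x
Introduce M': M -> xM', M' -> /nM' | @idM' | ε


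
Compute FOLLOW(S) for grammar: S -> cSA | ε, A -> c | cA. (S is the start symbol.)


$ ∈ FOLLOW(S). For each A -> αBβ: add FIRST(β)\{ε} to FOLLOW(B); if β nullable, add FOLLOW(A).
FOLLOW(S) = {$, c}


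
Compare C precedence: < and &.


'<' is relational (level 7); '&' is bitwise AND (level 5)
Higher level binds tighter
'<' has higher precedence than '&'


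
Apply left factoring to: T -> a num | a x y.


Common prefix: 'a'
Factored: T -> a T', T' -> num | x y


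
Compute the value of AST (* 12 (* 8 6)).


Evaluate inner: (* 8 6) = 48
Evaluate root: (* 12 48) = 576
Result: 576


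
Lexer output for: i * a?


Scan left to right, longest-match per lexeme
Tokens: ID(i), OP(*), ID(a)


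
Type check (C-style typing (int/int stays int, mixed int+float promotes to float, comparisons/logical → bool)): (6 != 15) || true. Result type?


Operand types: bool || bool
Rule: logical operators take bool operands and yield bool
Result type: bool


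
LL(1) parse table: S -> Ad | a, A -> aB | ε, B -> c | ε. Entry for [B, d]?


For [B, d]: ε is nullable and 'd' ∈ FOLLOW(B)
Entry: B -> ε


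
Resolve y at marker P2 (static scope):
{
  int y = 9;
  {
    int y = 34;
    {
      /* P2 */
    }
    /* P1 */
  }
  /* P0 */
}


P2's block does not declare y; resolves to the enclosing declaration at depth 1
y = 34


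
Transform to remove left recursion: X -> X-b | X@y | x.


Left-recursive alternatives: X-b, X@y; non-recursive: x
Introduce X': X -> xX', X' -> -bX' | @yX' | ε


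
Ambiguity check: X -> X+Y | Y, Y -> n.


precedence layered via separate nonterminal Y: deterministic
Unambiguous


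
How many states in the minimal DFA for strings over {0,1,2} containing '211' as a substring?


KMP-style automaton: 3 progress states + 1 absorbing accept = 4
Minimal DFA: 4 states


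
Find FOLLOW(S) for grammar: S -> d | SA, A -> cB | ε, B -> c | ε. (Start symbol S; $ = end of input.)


$ ∈ FOLLOW(S). For each A -> αBβ: add FIRST(β)\{ε} to FOLLOW(B); if β nullable, add FOLLOW(A).
FOLLOW(S) = {$, c}


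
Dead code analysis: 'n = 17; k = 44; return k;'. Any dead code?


n is assigned but never read
Dead: 'n = 17'


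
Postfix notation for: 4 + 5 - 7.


Left to right (same or higher precedence on left)
Postfix: 4 5 + 7 -


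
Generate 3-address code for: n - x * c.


Break into single-operator statements:
t1 = x * c
t2 = n - t1


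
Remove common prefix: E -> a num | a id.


Common prefix: 'a'
Factored: E -> a E', E' -> num | id
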